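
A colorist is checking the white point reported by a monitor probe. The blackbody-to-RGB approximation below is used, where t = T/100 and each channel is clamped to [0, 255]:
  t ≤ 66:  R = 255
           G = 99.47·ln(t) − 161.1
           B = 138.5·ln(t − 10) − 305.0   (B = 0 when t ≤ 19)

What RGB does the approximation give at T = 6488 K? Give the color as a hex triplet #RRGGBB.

#FFFEFA

t = 6488/100 = 64.88; the t ≤ 66 branch applies.
R = 255 by definition for t ≤ 66.
G = 99.47·ln 64.88 − 161.1 = 99.47·4.1725 − 161.1 = 253.942.
B = 138.5·ln(64.88 − 10) − 305.0 = 138.5·ln 54.88 − 305.0 = 138.5·4.0051 − 305.0 = 249.713.
Rounded: (255, 254, 250).
In hex: #FFFEFA.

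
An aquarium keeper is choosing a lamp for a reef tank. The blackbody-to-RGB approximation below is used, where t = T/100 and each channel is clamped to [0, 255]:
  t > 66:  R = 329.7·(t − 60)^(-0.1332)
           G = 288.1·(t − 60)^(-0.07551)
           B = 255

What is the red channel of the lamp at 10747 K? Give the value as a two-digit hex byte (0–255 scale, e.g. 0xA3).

t = 10747/100 = 107.47; the t > 66 branch applies.
R = 329.7·(107.47 − 60)^(-0.1332) = 329.7·47.47^(-0.1332) = 329.7·0.59800 = 197.160.
Rounded: 197; in hex, 0xC5.

0xC5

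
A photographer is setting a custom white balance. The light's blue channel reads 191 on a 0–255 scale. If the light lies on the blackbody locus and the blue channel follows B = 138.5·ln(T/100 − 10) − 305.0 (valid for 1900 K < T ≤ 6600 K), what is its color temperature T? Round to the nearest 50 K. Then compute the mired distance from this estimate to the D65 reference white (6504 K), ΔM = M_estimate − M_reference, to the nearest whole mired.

ln(t − 10) = (191 + 305.0) / 138.5 = 3.5812.
t − 10 = e^3.5812 = 35.918, so t = 45.918.
T = 100·t = 4592 K → 4600 K to the nearest 50 K.
M_estimate = 10⁶/4600 = 217.39; M_reference = 10⁶/6504 = 153.75.
ΔM = 217.39 − 153.75 = 63.64 → +64 mireds.

+64 mireds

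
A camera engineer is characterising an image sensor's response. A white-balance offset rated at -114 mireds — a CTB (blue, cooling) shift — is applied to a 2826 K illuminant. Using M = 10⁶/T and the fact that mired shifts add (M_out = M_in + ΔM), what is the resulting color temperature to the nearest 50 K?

M_in = 10⁶/2826 = 353.86 mireds.
M_out = 353.86 + (-114) = 239.86 mireds.
T_out = 10⁶/239.86 = 4169.2 K → 4150 K.

4150 K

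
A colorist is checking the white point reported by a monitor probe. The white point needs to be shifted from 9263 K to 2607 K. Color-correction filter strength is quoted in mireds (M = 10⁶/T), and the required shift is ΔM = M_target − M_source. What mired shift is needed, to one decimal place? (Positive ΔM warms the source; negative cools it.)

+275.6 mireds

M_source = 10⁶/9263 = 107.956; M_target = 10⁶/2607 = 383.583.
ΔM = 383.583 − 107.956 = 275.626 → +275.6 mireds, a warming shift.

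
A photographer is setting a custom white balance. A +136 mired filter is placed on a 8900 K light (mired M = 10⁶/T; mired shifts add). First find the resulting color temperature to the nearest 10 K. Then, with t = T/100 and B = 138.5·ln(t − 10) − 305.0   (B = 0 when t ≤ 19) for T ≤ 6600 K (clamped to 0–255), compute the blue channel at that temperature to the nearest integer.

M_in = 10⁶/8900 = 112.36; M_out = 112.36 + (+136) = 248.36.
T_out = 10⁶/248.36 = 4026.4 K → 4030 K; t = 40.3.
B = 138.5·ln(40.3 − 10) − 305.0 = 138.5·ln 30.3 − 305.0 = 138.5·3.4111 − 305.0 = 167.444.
Rounded: 167.

167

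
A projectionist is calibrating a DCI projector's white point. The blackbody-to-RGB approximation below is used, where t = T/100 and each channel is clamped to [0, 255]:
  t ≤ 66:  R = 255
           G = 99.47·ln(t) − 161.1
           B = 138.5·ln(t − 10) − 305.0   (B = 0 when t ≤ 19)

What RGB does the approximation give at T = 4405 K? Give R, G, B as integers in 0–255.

t = 4405/100 = 44.05; the t ≤ 66 branch applies.
R = 255 by definition for t ≤ 66.
G = 99.47·ln 44.05 − 161.1 = 99.47·3.7853 − 161.1 = 215.426.
B = 138.5·ln(44.05 − 10) − 305.0 = 138.5·ln 34.05 − 305.0 = 138.5·3.5278 − 305.0 = 183.604.
Rounded: (255, 215, 184).

R=255, G=215, B=184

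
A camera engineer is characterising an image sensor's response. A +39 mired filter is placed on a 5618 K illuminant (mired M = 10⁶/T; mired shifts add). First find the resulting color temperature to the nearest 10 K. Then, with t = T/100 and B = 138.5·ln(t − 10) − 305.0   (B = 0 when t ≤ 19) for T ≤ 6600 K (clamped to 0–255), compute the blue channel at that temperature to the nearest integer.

M_in = 10⁶/5618 = 178.00; M_out = 178.00 + (+39) = 217.00.
T_out = 10⁶/217.00 = 4608.3 K → 4610 K; t = 46.1.
B = 138.5·ln(46.1 − 10) − 305.0 = 138.5·ln 36.1 − 305.0 = 138.5·3.5863 − 305.0 = 191.702.
Rounded: 192.

192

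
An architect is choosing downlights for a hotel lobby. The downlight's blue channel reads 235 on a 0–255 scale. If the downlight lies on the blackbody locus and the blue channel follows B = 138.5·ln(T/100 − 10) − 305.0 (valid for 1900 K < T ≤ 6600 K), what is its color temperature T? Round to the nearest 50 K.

ln(t − 10) = (235 + 305.0) / 138.5 = 3.8989.
t − 10 = e^3.8989 = 49.349, so t = 59.349.
T = 100·t = 5935 K → 5950 K to the nearest 50 K.

5950 K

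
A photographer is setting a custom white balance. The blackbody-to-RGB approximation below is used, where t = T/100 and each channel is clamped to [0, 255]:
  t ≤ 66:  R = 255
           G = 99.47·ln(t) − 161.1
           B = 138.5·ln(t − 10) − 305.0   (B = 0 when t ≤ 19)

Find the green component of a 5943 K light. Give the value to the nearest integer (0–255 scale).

245

t = 5943/100 = 59.43; the t ≤ 66 branch applies.
G = 99.47·ln 59.43 − 161.1 = 99.47·4.0848 − 161.1 = 245.215.
Rounded: 245.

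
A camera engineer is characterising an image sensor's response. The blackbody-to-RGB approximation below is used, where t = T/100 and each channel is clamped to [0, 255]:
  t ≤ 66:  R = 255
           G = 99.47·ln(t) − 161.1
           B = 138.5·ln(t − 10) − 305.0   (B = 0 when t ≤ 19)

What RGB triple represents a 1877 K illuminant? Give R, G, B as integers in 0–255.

R=255, G=131, B=0

t = 1877/100 = 18.77; the t ≤ 66 branch applies.
R = 255 by definition for t ≤ 66.
G = 99.47·ln 18.77 − 161.1 = 99.47·2.9323 − 161.1 = 130.572.
t = 18.77 ≤ 19, so B = 0.
Rounded: (255, 131, 0).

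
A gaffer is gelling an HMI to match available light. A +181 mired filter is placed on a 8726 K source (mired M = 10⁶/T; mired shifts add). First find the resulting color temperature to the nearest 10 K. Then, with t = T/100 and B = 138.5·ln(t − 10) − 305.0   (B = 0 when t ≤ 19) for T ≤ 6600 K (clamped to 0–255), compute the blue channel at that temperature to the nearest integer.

134

M_in = 10⁶/8726 = 114.60; M_out = 114.60 + (+181) = 295.60.
T_out = 10⁶/295.60 = 3382.9 K → 3380 K; t = 33.8.
B = 138.5·ln(33.8 − 10) − 305.0 = 138.5·ln 23.8 − 305.0 = 138.5·3.1697 − 305.0 = 134.001.
Rounded: 134.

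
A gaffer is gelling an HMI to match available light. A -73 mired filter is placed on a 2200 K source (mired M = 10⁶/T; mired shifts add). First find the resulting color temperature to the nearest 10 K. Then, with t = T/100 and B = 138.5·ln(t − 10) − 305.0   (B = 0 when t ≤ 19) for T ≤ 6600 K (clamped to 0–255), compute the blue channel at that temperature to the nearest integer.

81

M_in = 10⁶/2200 = 454.55; M_out = 454.55 + (-73) = 381.55.
T_out = 10⁶/381.55 = 2620.9 K → 2620 K; t = 26.2.
B = 138.5·ln(26.2 − 10) − 305.0 = 138.5·ln 16.2 − 305.0 = 138.5·2.7850 − 305.0 = 80.724.
Rounded: 81.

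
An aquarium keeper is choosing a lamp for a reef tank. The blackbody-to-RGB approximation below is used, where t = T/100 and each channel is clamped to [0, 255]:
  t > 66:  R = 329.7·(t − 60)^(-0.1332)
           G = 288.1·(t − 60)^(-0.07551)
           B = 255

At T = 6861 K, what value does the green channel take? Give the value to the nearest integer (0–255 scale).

t = 6861/100 = 68.61; the t > 66 branch applies.
G = 288.1·(68.61 − 60)^(-0.07551) = 288.1·8.61^(-0.07551) = 288.1·0.84996 = 244.873.
Rounded: 245.

245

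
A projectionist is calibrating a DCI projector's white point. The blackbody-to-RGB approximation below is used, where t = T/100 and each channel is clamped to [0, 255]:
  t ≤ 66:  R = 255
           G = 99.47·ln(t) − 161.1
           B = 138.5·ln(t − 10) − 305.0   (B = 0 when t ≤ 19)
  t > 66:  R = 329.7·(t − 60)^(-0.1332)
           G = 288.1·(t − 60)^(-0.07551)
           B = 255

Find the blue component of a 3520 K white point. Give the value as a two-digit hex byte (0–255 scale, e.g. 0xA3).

0x8E

t = 3520/100 = 35.2; the t ≤ 66 branch applies.
B = 138.5·ln(35.2 − 10) − 305.0 = 138.5·ln 25.2 − 305.0 = 138.5·3.2268 − 305.0 = 141.918.
Rounded: 142; in hex, 0x8E.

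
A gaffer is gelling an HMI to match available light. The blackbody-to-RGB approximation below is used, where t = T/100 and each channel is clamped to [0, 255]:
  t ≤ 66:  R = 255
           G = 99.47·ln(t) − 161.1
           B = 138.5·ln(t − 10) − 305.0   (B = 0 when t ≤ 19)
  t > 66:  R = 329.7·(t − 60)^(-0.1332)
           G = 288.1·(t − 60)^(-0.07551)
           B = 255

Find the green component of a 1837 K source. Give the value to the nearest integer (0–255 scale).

128

t = 1837/100 = 18.37; the t ≤ 66 branch applies.
G = 99.47·ln 18.37 − 161.1 = 99.47·2.9107 − 161.1 = 128.429.
Rounded: 128.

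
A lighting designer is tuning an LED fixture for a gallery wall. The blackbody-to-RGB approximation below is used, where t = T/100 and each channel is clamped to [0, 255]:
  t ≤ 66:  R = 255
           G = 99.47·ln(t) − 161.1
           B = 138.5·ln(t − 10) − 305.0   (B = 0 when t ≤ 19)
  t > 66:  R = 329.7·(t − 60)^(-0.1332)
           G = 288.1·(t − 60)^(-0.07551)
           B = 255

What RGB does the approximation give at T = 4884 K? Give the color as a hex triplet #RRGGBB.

#FFE2CA

t = 4884/100 = 48.84; the t ≤ 66 branch applies.
R = 255 by definition for t ≤ 66.
G = 99.47·ln 48.84 − 161.1 = 99.47·3.8885 − 161.1 = 225.694.
B = 138.5·ln(48.84 − 10) − 305.0 = 138.5·ln 38.84 − 305.0 = 138.5·3.6595 − 305.0 = 201.834.
Rounded: (255, 226, 202).
In hex: #FFE2CA.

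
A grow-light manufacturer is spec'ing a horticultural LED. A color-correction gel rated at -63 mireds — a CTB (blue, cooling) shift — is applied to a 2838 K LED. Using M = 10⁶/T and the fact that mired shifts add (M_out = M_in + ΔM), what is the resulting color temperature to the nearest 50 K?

M_in = 10⁶/2838 = 352.36 mireds.
M_out = 352.36 + (-63) = 289.36 mireds.
T_out = 10⁶/289.36 = 3455.9 K → 3450 K.

3450 K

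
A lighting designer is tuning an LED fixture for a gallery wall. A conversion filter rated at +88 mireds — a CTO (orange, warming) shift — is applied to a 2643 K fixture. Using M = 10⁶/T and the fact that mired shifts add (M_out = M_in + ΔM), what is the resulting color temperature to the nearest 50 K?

M_in = 10⁶/2643 = 378.36 mireds.
M_out = 378.36 + (+88) = 466.36 mireds.
T_out = 10⁶/466.36 = 2144.3 K → 2150 K.

2150 K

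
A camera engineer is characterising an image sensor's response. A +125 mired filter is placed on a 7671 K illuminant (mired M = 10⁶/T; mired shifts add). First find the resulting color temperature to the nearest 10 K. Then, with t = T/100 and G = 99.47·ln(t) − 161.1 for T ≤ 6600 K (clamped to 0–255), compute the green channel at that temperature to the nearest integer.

M_in = 10⁶/7671 = 130.36; M_out = 130.36 + (+125) = 255.36.
T_out = 10⁶/255.36 = 3916.0 K → 3920 K; t = 39.2.
G = 99.47·ln 39.2 − 161.1 = 99.47·3.6687 − 161.1 = 203.823.
Rounded: 204.

204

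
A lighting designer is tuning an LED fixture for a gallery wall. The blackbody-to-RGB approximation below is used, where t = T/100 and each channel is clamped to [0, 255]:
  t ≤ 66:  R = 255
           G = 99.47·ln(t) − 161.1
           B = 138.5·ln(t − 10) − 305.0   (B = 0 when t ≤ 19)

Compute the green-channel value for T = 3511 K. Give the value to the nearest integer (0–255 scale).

193

t = 3511/100 = 35.11; the t ≤ 66 branch applies.
G = 99.47·ln 35.11 − 161.1 = 99.47·3.5585 − 161.1 = 192.863.
Rounded: 193.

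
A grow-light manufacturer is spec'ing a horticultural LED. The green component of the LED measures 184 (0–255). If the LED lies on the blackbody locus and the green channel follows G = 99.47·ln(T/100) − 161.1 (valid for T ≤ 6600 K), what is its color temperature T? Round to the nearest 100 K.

ln t = (184 + 161.1) / 99.47 = 3.4694.
t = e^3.4694 = 32.117.
T = 100·t = 3212 K → 3200 K to the nearest 100 K.

3200 K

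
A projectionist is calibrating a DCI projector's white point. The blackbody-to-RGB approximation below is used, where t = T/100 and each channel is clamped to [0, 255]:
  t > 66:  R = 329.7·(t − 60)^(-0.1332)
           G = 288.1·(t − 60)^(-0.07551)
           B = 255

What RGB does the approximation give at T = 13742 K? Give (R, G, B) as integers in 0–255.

t = 13742/100 = 137.42; the t > 66 branch applies.
R = 329.7·(137.42 − 60)^(-0.1332) = 329.7·77.42^(-0.1332) = 329.7·0.56028 = 184.724.
G = 288.1·(137.42 − 60)^(-0.07551) = 288.1·77.42^(-0.07551) = 288.1·0.72007 = 207.451.
B = 255 by definition for t > 66.
Rounded: (185, 207, 255).

(185, 207, 255)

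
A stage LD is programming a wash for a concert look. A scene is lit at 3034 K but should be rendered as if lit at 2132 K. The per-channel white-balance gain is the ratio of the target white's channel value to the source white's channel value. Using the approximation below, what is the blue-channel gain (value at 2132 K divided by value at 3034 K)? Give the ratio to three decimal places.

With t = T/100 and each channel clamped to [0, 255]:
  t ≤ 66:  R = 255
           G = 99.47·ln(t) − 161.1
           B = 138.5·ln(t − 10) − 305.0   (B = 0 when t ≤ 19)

At 3034 K (t = 30.34):
  B = 138.5·ln(30.34 − 10) − 305.0 = 138.5·ln 20.34 − 305.0 = 138.5·3.0126 − 305.0 = 112.244.
At 2132 K (t = 21.32):
  B = 138.5·ln(21.32 − 10) − 305.0 = 138.5·ln 11.32 − 305.0 = 138.5·2.4266 − 305.0 = 31.080.
Gain = 31.080 / 112.244 = 0.2769 → 0.277.

0.277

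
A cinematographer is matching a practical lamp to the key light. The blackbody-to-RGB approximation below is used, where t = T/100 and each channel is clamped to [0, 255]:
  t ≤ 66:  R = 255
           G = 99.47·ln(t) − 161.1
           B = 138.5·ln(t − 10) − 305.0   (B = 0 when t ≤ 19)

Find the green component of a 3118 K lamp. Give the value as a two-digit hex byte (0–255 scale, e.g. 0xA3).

0xB5

t = 3118/100 = 31.18; the t ≤ 66 branch applies.
G = 99.47·ln 31.18 − 161.1 = 99.47·3.4398 − 161.1 = 181.055.
Rounded: 181; in hex, 0xB5.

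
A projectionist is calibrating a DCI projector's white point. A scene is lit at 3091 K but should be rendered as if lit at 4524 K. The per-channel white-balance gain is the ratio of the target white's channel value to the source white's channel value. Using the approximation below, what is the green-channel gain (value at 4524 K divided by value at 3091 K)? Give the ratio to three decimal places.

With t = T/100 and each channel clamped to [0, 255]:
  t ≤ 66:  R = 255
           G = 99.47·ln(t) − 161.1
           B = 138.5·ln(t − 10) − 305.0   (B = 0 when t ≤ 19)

At 3091 K (t = 30.91):
  G = 99.47·ln 30.91 − 161.1 = 99.47·3.4311 − 161.1 = 180.190.
At 4524 K (t = 45.24):
  G = 99.47·ln 45.24 − 161.1 = 99.47·3.8120 − 161.1 = 218.078.
Gain = 218.078 / 180.190 = 1.2103 → 1.210.

1.210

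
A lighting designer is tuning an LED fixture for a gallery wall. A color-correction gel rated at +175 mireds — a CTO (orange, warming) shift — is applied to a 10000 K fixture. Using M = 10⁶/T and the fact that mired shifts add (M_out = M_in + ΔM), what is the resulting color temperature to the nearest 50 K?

3650 K

M_in = 10⁶/10000 = 100.00 mireds.
M_out = 100.00 + (+175) = 275.00 mireds.
T_out = 10⁶/275.00 = 3636.4 K → 3650 K.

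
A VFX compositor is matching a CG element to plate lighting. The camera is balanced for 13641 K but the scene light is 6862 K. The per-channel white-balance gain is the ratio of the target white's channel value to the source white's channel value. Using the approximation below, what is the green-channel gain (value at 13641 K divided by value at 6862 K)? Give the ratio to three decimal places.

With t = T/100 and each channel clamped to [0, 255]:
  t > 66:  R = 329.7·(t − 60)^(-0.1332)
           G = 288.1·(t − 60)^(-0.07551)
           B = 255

At 6862 K (t = 68.62):
  G = 288.1·(68.62 − 60)^(-0.07551) = 288.1·8.62^(-0.07551) = 288.1·0.84988 = 244.852.
At 13641 K (t = 136.41):
  G = 288.1·(136.41 − 60)^(-0.07551) = 288.1·76.41^(-0.07551) = 288.1·0.72078 = 207.657.
Gain = 207.657 / 244.852 = 0.8481 → 0.848.

0.848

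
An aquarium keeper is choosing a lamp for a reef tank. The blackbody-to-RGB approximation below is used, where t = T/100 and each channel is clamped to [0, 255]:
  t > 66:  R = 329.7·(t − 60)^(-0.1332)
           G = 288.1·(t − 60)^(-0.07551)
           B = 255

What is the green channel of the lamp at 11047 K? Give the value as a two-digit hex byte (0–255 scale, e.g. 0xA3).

0xD6

t = 11047/100 = 110.47; the t > 66 branch applies.
G = 288.1·(110.47 − 60)^(-0.07551) = 288.1·50.47^(-0.07551) = 288.1·0.74371 = 214.263.
Rounded: 214; in hex, 0xD6.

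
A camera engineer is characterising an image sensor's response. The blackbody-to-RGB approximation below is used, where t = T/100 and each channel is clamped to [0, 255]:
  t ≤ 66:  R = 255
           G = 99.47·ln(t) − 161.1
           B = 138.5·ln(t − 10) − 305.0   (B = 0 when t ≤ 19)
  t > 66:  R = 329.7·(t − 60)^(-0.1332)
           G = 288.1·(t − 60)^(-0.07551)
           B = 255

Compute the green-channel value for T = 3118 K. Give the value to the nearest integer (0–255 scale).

181

t = 3118/100 = 31.18; the t ≤ 66 branch applies.
G = 99.47·ln 31.18 − 161.1 = 99.47·3.4398 − 161.1 = 181.055.
Rounded: 181.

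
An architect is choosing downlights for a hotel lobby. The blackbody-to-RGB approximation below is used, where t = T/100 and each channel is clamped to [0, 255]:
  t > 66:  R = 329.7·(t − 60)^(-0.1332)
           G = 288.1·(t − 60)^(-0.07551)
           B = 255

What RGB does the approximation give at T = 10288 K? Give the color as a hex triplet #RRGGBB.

t = 10288/100 = 102.88; the t > 66 branch applies.
R = 329.7·(102.88 − 60)^(-0.1332) = 329.7·42.88^(-0.1332) = 329.7·0.60615 = 199.849.
G = 288.1·(102.88 − 60)^(-0.07551) = 288.1·42.88^(-0.07551) = 288.1·0.75292 = 216.916.
B = 255 by definition for t > 66.
Rounded: (200, 217, 255).
In hex: #C8D9FF.

#C8D9FF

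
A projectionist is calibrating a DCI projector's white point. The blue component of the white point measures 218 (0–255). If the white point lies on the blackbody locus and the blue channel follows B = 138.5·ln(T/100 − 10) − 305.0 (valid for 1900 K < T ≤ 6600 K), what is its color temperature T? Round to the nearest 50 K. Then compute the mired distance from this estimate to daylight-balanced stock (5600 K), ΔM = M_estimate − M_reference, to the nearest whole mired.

+8 mireds

ln(t − 10) = (218 + 305.0) / 138.5 = 3.7762.
t − 10 = e^3.7762 = 43.649, so t = 53.649.
T = 100·t = 5365 K → 5350 K to the nearest 50 K.
M_estimate = 10⁶/5350 = 186.92; M_reference = 10⁶/5600 = 178.57.
ΔM = 186.92 − 178.57 = 8.34 → +8 mireds.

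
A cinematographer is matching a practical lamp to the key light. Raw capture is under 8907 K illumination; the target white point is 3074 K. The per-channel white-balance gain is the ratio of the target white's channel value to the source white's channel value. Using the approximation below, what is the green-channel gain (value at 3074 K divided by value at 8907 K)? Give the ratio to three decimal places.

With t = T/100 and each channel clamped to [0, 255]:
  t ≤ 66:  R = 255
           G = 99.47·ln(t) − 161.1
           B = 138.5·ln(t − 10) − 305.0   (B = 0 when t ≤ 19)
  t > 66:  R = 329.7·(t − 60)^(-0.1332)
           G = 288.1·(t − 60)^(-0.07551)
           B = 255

0.804

At 8907 K (t = 89.07):
  G = 288.1·(89.07 − 60)^(-0.07551) = 288.1·29.07^(-0.07551) = 288.1·0.77535 = 223.377.
At 3074 K (t = 30.74):
  G = 99.47·ln 30.74 − 161.1 = 99.47·3.4256 − 161.1 = 179.641.
Gain = 179.641 / 223.377 = 0.8042 → 0.804.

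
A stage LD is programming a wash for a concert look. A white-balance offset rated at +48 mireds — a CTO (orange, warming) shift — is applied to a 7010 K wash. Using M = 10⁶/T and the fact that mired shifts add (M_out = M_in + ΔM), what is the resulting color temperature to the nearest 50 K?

5250 K

M_in = 10⁶/7010 = 142.65 mireds.
M_out = 142.65 + (+48) = 190.65 mireds.
T_out = 10⁶/190.65 = 5245.1 K → 5250 K.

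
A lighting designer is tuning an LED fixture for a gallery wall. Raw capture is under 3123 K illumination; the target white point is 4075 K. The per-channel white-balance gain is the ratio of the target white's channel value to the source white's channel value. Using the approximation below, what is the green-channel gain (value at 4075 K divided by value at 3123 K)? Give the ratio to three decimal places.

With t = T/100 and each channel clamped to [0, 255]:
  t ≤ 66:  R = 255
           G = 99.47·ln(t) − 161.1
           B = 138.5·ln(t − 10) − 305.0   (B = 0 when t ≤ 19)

1.146

At 3123 K (t = 31.23):
  G = 99.47·ln 31.23 − 161.1 = 99.47·3.4414 − 161.1 = 181.214.
At 4075 K (t = 40.75):
  G = 99.47·ln 40.75 − 161.1 = 99.47·3.7075 − 161.1 = 207.681.
Gain = 207.681 / 181.214 = 1.1461 → 1.146.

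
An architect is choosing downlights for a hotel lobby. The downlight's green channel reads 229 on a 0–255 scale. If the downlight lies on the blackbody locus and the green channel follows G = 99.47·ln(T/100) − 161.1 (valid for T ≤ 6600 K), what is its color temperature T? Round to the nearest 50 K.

ln t = (229 + 161.1) / 99.47 = 3.9218.
t = e^3.9218 = 50.491.
T = 100·t = 5049 K → 5050 K to the nearest 50 K.

5050 K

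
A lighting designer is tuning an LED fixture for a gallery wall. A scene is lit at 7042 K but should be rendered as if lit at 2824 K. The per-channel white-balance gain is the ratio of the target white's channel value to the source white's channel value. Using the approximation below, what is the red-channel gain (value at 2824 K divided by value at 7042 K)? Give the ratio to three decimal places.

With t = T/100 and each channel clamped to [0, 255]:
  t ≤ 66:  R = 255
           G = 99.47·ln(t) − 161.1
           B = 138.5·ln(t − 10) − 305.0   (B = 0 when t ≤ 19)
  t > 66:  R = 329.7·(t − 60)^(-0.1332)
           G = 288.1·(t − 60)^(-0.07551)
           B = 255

1.057

At 7042 K (t = 70.42):
  R = 329.7·(70.42 − 60)^(-0.1332) = 329.7·10.42^(-0.1332) = 329.7·0.73185 = 241.290.
At 2824 K (t = 28.24):
  R = 255 by definition for t ≤ 66.
Gain = 255.000 / 241.290 = 1.0568 → 1.057.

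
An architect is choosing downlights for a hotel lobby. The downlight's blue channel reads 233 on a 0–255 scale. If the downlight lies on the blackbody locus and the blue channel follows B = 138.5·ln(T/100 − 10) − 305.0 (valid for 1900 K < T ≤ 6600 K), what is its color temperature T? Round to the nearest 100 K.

5900 K

ln(t − 10) = (233 + 305.0) / 138.5 = 3.8845.
t − 10 = e^3.8845 = 48.641, so t = 58.641.
T = 100·t = 5864 K → 5900 K to the nearest 100 K.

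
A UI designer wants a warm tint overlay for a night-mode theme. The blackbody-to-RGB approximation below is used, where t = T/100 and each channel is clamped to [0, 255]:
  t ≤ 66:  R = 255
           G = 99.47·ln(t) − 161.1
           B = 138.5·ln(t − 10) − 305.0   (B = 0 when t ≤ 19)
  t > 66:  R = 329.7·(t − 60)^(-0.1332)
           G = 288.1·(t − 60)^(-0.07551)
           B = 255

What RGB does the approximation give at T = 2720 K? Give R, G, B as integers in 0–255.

R=255, G=167, B=89

t = 2720/100 = 27.2; the t ≤ 66 branch applies.
R = 255 by definition for t ≤ 66.
G = 99.47·ln 27.2 − 161.1 = 99.47·3.3032 − 161.1 = 167.471.
B = 138.5·ln(27.2 − 10) − 305.0 = 138.5·ln 17.2 − 305.0 = 138.5·2.8449 − 305.0 = 89.020.
Rounded: (255, 167, 89).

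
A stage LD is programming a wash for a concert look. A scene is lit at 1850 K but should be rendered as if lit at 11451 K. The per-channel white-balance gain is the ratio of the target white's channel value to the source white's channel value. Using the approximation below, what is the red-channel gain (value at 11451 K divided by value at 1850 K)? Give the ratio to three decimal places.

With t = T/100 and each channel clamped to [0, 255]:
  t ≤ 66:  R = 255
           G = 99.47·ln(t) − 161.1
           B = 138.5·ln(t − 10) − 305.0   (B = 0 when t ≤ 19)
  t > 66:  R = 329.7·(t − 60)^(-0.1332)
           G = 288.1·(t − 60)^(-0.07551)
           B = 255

0.759

At 1850 K (t = 18.5):
  R = 255 by definition for t ≤ 66.
At 11451 K (t = 114.51):
  R = 329.7·(114.51 − 60)^(-0.1332) = 329.7·54.51^(-0.1332) = 329.7·0.58709 = 193.562.
Gain = 193.562 / 255.000 = 0.7591 → 0.759.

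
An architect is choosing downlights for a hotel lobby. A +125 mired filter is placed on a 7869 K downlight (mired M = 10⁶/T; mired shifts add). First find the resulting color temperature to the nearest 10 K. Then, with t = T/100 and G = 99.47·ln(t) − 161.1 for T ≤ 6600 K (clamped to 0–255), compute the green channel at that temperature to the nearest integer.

205

M_in = 10⁶/7869 = 127.08; M_out = 127.08 + (+125) = 252.08.
T_out = 10⁶/252.08 = 3967.0 K → 3970 K; t = 39.7.
G = 99.47·ln 39.7 − 161.1 = 99.47·3.6814 − 161.1 = 205.084.
Rounded: 205.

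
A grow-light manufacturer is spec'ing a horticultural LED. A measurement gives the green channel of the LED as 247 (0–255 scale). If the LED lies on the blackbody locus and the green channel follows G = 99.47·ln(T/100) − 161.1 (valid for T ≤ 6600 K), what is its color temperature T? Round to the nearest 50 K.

6050 K

ln t = (247 + 161.1) / 99.47 = 4.1027.
t = e^4.1027 = 60.506.
T = 100·t = 6051 K → 6050 K to the nearest 50 K.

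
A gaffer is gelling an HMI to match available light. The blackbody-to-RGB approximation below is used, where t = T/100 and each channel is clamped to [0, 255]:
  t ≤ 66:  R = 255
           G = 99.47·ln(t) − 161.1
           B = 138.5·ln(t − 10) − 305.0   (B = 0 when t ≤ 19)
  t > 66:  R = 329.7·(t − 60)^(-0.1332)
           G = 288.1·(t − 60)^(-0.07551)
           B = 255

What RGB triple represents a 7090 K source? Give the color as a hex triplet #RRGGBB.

#F0F1FF

t = 7090/100 = 70.9; the t > 66 branch applies.
R = 329.7·(70.9 − 60)^(-0.1332) = 329.7·10.9^(-0.1332) = 329.7·0.72747 = 239.847.
G = 288.1·(70.9 − 60)^(-0.07551) = 288.1·10.9^(-0.07551) = 288.1·0.83496 = 240.551.
B = 255 by definition for t > 66.
Rounded: (240, 241, 255).
In hex: #F0F1FF.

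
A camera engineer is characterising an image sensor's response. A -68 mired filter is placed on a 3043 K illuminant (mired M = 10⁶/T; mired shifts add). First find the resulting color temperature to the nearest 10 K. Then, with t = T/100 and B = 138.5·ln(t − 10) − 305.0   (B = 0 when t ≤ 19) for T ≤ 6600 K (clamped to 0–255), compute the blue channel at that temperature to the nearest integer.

M_in = 10⁶/3043 = 328.62; M_out = 328.62 + (-68) = 260.62.
T_out = 10⁶/260.62 = 3837.0 K → 3840 K; t = 38.4.
B = 138.5·ln(38.4 − 10) − 305.0 = 138.5·ln 28.4 − 305.0 = 138.5·3.3464 − 305.0 = 158.475.
Rounded: 158.

158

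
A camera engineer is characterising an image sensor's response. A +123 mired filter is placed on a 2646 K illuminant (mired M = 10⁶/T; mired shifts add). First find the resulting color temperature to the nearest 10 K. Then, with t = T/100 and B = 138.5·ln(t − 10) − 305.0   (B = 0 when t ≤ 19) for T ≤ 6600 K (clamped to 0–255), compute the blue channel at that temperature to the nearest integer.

14

M_in = 10⁶/2646 = 377.93; M_out = 377.93 + (+123) = 500.93.
T_out = 10⁶/500.93 = 1996.3 K → 2000 K; t = 20.
B = 138.5·ln(20 − 10) − 305.0 = 138.5·ln 10 − 305.0 = 138.5·2.3026 − 305.0 = 13.908.
Rounded: 14.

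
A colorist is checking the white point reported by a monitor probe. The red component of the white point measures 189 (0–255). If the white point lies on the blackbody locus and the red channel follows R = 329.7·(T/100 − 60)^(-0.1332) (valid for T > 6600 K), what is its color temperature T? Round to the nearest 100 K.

(t − 60)^(-0.1332) = 189/329.7 = 0.57325.
t − 60 = 0.57325^(1/-0.1332) = 0.57325^(-7.508) = 65.199, so t = 125.199.
T = 100·t = 12520 K → 12500 K to the nearest 100 K.

12500 K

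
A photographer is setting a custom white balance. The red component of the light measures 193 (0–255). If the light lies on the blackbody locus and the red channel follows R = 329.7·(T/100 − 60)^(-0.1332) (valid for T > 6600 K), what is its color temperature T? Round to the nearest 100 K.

11600 K

(t − 60)^(-0.1332) = 193/329.7 = 0.58538.
t − 60 = 0.58538^(1/-0.1332) = 0.58538^(-7.508) = 55.713, so t = 115.713.
T = 100·t = 11571 K → 11600 K to the nearest 100 K.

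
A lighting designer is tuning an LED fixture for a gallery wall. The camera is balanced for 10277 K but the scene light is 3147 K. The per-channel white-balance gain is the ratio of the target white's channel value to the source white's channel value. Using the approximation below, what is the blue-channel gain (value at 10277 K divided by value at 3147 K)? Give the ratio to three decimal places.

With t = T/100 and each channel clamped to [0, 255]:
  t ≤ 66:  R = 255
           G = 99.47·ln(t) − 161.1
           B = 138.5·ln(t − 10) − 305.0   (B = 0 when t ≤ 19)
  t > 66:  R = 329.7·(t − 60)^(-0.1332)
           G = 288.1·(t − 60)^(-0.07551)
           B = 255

2.130

At 3147 K (t = 31.47):
  B = 138.5·ln(31.47 − 10) − 305.0 = 138.5·ln 21.47 − 305.0 = 138.5·3.0667 − 305.0 = 119.732.
At 10277 K (t = 102.77):
  B = 255 by definition for t > 66.
Gain = 255.000 / 119.732 = 2.1298 → 2.130.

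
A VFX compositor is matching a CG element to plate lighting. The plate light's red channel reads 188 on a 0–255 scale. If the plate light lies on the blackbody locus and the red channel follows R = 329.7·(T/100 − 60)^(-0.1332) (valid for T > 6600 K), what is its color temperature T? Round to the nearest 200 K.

12800 K

(t − 60)^(-0.1332) = 188/329.7 = 0.57022.
t − 60 = 0.57022^(1/-0.1332) = 0.57022^(-7.508) = 67.848, so t = 127.848.
T = 100·t = 12785 K → 12800 K to the nearest 200 K.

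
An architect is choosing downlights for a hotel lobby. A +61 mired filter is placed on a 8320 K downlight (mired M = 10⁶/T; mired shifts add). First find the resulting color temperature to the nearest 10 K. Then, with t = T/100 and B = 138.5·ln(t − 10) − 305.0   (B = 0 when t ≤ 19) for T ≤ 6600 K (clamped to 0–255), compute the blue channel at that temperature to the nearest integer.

223

M_in = 10⁶/8320 = 120.19; M_out = 120.19 + (+61) = 181.19.
T_out = 10⁶/181.19 = 5519.0 K → 5520 K; t = 55.2.
B = 138.5·ln(55.2 − 10) − 305.0 = 138.5·ln 45.2 − 305.0 = 138.5·3.8111 − 305.0 = 222.837.
Rounded: 223.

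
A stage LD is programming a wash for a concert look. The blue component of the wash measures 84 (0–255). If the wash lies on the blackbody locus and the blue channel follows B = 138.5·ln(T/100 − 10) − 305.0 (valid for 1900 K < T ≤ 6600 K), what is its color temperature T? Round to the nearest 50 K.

2650 K

ln(t − 10) = (84 + 305.0) / 138.5 = 2.8087.
t − 10 = e^2.8087 = 16.588, so t = 26.588.
T = 100·t = 2659 K → 2650 K to the nearest 50 K.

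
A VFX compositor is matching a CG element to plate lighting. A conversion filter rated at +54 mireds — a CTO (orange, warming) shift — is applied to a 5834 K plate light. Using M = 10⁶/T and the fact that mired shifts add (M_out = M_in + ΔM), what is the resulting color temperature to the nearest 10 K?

4440 K

M_in = 10⁶/5834 = 171.41 mireds.
M_out = 171.41 + (+54) = 225.41 mireds.
T_out = 10⁶/225.41 = 4436.4 K → 4440 K.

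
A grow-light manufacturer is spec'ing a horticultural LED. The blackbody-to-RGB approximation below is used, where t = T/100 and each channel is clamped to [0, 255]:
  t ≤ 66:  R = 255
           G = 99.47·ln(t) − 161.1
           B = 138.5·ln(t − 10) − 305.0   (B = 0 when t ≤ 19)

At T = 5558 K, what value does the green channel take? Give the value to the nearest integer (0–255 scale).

239

t = 5558/100 = 55.58; the t ≤ 66 branch applies.
G = 99.47·ln 55.58 − 161.1 = 99.47·4.0178 − 161.1 = 238.553.
Rounded: 239.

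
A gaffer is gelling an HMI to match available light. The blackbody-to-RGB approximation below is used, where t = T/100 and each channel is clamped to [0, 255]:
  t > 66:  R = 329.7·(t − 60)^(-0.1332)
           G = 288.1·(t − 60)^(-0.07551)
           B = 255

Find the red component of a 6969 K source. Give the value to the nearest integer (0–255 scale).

t = 6969/100 = 69.69; the t > 66 branch applies.
R = 329.7·(69.69 − 60)^(-0.1332) = 329.7·9.69^(-0.1332) = 329.7·0.73896 = 243.636.
Rounded: 244.

244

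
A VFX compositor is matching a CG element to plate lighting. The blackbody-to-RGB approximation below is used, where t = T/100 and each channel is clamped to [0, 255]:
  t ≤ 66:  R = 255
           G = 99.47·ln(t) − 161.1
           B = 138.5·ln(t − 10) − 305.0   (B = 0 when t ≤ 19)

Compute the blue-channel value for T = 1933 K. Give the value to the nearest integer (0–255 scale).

4

t = 1933/100 = 19.33; the t ≤ 66 branch applies.
B = 138.5·ln(19.33 − 10) − 305.0 = 138.5·ln 9.33 − 305.0 = 138.5·2.2332 − 305.0 = 4.303.
Rounded: 4.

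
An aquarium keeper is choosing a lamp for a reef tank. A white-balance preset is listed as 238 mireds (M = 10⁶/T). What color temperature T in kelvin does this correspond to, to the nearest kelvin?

T = 10⁶ / 238 = 4201.68 K → 4202 K.

4202 K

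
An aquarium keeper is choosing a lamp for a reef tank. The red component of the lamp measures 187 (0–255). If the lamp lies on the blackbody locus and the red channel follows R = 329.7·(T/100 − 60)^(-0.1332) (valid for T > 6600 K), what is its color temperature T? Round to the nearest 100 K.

(t − 60)^(-0.1332) = 187/329.7 = 0.56718.
t − 60 = 0.56718^(1/-0.1332) = 0.56718^(-7.508) = 70.620, so t = 130.620.
T = 100·t = 13062 K → 13100 K to the nearest 100 K.

13100 K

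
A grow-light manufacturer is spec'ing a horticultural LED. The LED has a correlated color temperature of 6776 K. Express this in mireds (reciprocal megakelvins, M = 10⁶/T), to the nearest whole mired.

M = 10⁶ / 6776 = 147.580 → 148 mireds.

148 mireds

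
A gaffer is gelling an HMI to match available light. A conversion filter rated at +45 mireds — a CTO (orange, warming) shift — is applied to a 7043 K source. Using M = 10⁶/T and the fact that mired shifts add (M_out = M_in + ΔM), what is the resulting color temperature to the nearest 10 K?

5350 K

M_in = 10⁶/7043 = 141.98 mireds.
M_out = 141.98 + (+45) = 186.98 mireds.
T_out = 10⁶/186.98 = 5348.0 K → 5350 K.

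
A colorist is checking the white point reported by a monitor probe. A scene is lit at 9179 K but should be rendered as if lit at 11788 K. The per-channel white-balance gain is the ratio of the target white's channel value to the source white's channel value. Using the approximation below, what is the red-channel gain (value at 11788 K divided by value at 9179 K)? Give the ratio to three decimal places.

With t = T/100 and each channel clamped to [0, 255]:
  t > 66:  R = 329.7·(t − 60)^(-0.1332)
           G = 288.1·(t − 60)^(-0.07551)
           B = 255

At 9179 K (t = 91.79):
  R = 329.7·(91.79 − 60)^(-0.1332) = 329.7·31.79^(-0.1332) = 329.7·0.63080 = 207.976.
At 11788 K (t = 117.88):
  R = 329.7·(117.88 − 60)^(-0.1332) = 329.7·57.88^(-0.1332) = 329.7·0.58241 = 192.022.
Gain = 192.022 / 207.976 = 0.9233 → 0.923.

0.923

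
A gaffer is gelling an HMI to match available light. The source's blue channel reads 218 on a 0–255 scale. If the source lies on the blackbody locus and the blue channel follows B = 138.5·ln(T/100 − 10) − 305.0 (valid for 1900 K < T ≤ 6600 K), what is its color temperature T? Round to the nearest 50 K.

5350 K

ln(t − 10) = (218 + 305.0) / 138.5 = 3.7762.
t − 10 = e^3.7762 = 43.649, so t = 53.649.
T = 100·t = 5365 K → 5350 K to the nearest 50 K.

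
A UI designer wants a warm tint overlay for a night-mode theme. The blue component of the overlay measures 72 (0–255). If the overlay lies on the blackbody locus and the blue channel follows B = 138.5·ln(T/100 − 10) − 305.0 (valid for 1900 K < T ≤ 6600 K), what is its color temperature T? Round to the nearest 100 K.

2500 K

ln(t − 10) = (72 + 305.0) / 138.5 = 2.7220.
t − 10 = e^2.7220 = 15.211, so t = 25.211.
T = 100·t = 2521 K → 2500 K to the nearest 100 K.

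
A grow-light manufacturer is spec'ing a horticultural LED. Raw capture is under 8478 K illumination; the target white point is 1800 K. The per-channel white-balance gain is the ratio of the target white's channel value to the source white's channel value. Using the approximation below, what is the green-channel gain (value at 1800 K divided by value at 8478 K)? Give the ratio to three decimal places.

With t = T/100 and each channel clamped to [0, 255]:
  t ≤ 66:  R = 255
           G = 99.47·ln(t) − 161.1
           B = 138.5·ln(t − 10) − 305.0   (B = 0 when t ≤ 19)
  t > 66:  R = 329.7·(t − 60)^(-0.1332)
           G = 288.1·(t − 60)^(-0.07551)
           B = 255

0.559

At 8478 K (t = 84.78):
  G = 288.1·(84.78 − 60)^(-0.07551) = 288.1·24.78^(-0.07551) = 288.1·0.78475 = 226.087.
At 1800 K (t = 18):
  G = 99.47·ln 18 − 161.1 = 99.47·2.8904 − 161.1 = 126.405.
Gain = 126.405 / 226.087 = 0.5591 → 0.559.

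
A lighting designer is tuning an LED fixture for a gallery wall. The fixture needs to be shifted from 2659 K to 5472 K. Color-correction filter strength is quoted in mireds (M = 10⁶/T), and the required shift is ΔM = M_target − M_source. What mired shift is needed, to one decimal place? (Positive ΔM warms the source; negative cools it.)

M_source = 10⁶/2659 = 376.081; M_target = 10⁶/5472 = 182.749.
ΔM = 182.749 − 376.081 = -193.333 → -193.3 mireds, a cooling shift.

-193.3 mireds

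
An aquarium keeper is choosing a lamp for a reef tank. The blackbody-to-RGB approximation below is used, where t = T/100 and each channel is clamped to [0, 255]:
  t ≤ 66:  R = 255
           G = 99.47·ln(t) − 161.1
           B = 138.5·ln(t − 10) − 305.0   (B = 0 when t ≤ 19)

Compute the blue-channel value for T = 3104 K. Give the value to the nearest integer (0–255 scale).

t = 3104/100 = 31.04; the t ≤ 66 branch applies.
B = 138.5·ln(31.04 − 10) − 305.0 = 138.5·ln 21.04 − 305.0 = 138.5·3.0464 − 305.0 = 116.930.
Rounded: 117.

117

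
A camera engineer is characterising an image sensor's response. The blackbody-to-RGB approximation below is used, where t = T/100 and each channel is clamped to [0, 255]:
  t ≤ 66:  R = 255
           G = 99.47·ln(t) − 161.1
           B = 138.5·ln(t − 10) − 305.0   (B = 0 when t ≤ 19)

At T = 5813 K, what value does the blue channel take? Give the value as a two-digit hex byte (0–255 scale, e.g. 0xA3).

0xE8

t = 5813/100 = 58.13; the t ≤ 66 branch applies.
B = 138.5·ln(58.13 − 10) − 305.0 = 138.5·ln 48.13 − 305.0 = 138.5·3.8739 − 305.0 = 231.536.
Rounded: 232; in hex, 0xE8.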